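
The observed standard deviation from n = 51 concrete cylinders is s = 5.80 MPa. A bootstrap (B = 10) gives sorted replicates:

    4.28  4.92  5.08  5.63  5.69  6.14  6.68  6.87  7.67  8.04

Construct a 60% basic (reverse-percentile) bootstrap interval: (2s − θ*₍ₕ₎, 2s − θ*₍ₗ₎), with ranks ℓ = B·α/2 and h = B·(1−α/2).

(4.73, 6.68)

Percentile endpoints at ranks 2 and 8: θ*₍2₎ = 4.92, θ*₍8₎ = 6.87.
Basic interval reflects these around s:
  lower = 2 × 5.80 − 6.87 = 4.73
  upper = 2 × 5.80 − 4.92 = 6.68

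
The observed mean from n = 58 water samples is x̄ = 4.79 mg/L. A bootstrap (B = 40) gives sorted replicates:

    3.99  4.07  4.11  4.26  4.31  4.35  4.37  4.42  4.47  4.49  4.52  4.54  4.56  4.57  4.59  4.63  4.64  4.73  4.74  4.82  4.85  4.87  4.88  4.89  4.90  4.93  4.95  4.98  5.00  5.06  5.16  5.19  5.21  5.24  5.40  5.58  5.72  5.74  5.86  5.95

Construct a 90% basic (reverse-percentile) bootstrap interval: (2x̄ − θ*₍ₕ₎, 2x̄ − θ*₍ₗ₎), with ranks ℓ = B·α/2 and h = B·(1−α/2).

(3.84, 5.51)

Percentile endpoints at ranks 2 and 38: θ*₍2₎ = 4.07, θ*₍38₎ = 5.74.
Basic interval reflects these around x̄:
  lower = 2 × 4.79 − 5.74 = 3.84
  upper = 2 × 4.79 − 4.07 = 5.51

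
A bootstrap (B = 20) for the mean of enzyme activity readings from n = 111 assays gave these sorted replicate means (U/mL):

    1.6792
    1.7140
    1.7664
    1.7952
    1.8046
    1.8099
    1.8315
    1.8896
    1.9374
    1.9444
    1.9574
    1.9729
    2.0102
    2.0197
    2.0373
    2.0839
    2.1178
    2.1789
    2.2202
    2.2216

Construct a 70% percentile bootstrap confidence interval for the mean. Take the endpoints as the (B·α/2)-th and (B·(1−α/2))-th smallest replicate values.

α = 0.30; lower rank = 20 × 0.150 = 3; upper rank = 20 × 0.850 = 17.
The 3rd smallest replicate is 1.7664; the 17th is 2.1178.

(1.7664, 2.1178)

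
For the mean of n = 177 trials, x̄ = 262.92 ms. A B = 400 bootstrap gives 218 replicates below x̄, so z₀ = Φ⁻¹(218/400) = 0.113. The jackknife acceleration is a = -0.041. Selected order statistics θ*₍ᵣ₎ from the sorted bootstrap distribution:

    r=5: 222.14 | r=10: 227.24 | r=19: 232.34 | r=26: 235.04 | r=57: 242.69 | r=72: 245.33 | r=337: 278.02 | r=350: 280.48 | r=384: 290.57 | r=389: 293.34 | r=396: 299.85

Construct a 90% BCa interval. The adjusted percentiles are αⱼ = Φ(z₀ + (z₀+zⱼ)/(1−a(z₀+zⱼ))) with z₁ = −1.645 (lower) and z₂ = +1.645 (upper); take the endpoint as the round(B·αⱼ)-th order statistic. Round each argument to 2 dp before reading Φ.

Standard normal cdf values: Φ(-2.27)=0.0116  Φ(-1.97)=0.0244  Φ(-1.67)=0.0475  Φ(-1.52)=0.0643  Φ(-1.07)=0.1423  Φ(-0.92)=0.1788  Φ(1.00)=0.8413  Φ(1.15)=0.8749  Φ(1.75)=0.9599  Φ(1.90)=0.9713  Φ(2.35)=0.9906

Lower: z₀ + z₁ = 0.113 + (-1.645) = -1.532; 1 − a(z₀+z₁) = 1 − (-0.041)(-1.532) = 0.9372; argument = 0.113 + (-1.532)/0.9372 = -1.5217 → -1.52.
α₁ = Φ(-1.52) = 0.0643; rank = round(400 × 0.0643) = 26; θ*₍26₎ = 235.04.
Upper: z₀ + z₂ = 1.758; 1 − a(z₀+z₂) = 1.0721; argument = 1.7528 → 1.75; α₂ = 0.9599; rank = 384; θ*₍384₎ = 290.57.

(235.04, 290.57)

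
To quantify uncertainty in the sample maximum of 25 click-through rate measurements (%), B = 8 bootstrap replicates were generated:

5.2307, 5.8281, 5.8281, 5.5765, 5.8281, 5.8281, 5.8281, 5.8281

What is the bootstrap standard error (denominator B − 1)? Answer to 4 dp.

SE* = 0.2172

Bootstrap SE is the standard deviation of the 8 replicate maximums.
Mean of replicates: (5.2307 + 5.8281 + 5.8281 + 5.5765 + 5.8281 + 5.8281 + 5.8281 + 5.8281) / 8 = 45.77580 / 8 = 5.72198
Sum of squared deviations: (−0.49128)² + (+0.10612)² + (+0.10612)² + (−0.14548)² + (+0.10612)² + (+0.10612)² + (+0.10612)² + (+0.10612)² = 0.33009
Variance = 0.33009 / 7 = 0.04716
SE* = √0.04716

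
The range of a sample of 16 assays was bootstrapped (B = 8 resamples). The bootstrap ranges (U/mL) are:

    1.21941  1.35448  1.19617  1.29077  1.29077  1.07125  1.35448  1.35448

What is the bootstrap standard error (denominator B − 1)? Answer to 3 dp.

Bootstrap SE is the standard deviation of the 8 replicate ranges.
Mean of replicates: (1.21941 + 1.35448 + 1.19617 + 1.29077 + 1.29077 + 1.07125 + 1.35448 + 1.35448) / 8 = 10.131810 / 8 = 1.266476
Sum of squared deviations: (−0.047066)² + (+0.088004)² + (−0.070306)² + (+0.024294)² + (+0.024294)² + (−0.195226)² + (+0.088004)² + (+0.088004)² = 0.069686
Variance = 0.069686 / 7 = 0.009955
SE* = √0.009955

SE* = 0.100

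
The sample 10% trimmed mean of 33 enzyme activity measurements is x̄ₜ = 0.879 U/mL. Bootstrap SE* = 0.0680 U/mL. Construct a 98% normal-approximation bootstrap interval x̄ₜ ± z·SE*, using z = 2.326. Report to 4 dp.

(0.7208, 1.0372)

Margin = 2.326 × 0.0680 = 0.15817
Interval: 0.879 ± 0.15817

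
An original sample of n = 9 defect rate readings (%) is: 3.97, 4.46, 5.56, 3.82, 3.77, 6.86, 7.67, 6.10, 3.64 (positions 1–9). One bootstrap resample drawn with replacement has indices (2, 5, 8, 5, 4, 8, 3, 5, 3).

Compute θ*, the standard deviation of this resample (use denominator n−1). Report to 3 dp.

Resample values: 4.46, 3.77, 6.10, 3.77, 3.82, 6.10, 5.56, 3.77, 5.56.
Mean = 4.7678; sum of squared deviations = 8.7846
s² = 8.7846 / 8 = 1.0981
s = √1.0981 = 1.048

θ* = 1.048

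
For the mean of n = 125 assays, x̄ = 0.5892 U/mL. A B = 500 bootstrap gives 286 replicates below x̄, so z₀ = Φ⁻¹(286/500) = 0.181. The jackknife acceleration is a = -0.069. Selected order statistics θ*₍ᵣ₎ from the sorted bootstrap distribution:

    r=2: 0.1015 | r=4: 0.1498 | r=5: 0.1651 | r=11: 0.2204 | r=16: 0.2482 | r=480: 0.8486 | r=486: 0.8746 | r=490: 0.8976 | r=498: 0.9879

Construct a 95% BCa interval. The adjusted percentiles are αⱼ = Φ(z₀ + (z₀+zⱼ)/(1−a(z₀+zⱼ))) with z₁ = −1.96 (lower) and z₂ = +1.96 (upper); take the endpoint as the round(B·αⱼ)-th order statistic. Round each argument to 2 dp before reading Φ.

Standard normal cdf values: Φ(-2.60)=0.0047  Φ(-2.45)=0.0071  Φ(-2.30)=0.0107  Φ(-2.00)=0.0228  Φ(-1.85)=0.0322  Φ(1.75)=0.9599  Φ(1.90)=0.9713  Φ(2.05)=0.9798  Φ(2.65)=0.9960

(0.2482, 0.8976)

Lower: z₀ + z₁ = 0.181 + (-1.960) = -1.779; 1 − a(z₀+z₁) = 1 − (-0.069)(-1.779) = 0.8772; argument = 0.181 + (-1.779)/0.8772 = -1.8469 → -1.85.
α₁ = Φ(-1.85) = 0.0322; rank = round(500 × 0.0322) = 16; θ*₍16₎ = 0.2482.
Upper: z₀ + z₂ = 2.141; 1 − a(z₀+z₂) = 1.1477; argument = 2.0464 → 2.05; α₂ = 0.9798; rank = 490; θ*₍490₎ = 0.8976.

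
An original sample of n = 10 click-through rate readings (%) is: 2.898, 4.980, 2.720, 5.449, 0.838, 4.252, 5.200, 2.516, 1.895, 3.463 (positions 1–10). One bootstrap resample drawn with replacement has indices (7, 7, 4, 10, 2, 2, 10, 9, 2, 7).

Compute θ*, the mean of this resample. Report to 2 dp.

θ* = 4.48

Resample values: 5.200, 5.200, 5.449, 3.463, 4.980, 4.980, 3.463, 1.895, 4.980, 5.200.
Mean = (5.200 + 5.200 + 5.449 + 3.463 + 4.980 + 4.980 + 3.463 + 1.895 + 4.980 + 5.200) / 10 = 44.8100 / 10 = 4.48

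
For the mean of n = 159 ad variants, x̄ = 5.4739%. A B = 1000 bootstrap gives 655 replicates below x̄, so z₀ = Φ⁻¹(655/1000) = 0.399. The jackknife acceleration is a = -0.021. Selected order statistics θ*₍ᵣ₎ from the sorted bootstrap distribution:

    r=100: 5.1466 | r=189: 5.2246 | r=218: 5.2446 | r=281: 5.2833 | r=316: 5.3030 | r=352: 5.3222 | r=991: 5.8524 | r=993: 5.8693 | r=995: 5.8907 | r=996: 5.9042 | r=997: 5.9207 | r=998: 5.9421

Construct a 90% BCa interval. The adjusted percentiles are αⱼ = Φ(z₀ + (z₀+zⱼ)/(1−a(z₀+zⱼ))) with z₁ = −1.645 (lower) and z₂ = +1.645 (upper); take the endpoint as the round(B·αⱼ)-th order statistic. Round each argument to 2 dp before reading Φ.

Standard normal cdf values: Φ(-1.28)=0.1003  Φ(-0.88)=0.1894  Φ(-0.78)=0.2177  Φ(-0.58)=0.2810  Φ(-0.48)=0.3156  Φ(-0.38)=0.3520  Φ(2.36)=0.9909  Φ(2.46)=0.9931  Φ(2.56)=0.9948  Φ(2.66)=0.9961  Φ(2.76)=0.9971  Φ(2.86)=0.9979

(5.2246, 5.8524)

Lower: z₀ + z₁ = 0.399 + (-1.645) = -1.246; 1 − a(z₀+z₁) = 1 − (-0.021)(-1.246) = 0.9738; argument = 0.399 + (-1.246)/0.9738 = -0.8805 → -0.88.
α₁ = Φ(-0.88) = 0.1894; rank = round(1000 × 0.1894) = 189; θ*₍189₎ = 5.2246.
Upper: z₀ + z₂ = 2.044; 1 − a(z₀+z₂) = 1.0429; argument = 2.3589 → 2.36; α₂ = 0.9909; rank = 991; θ*₍991₎ = 5.8524.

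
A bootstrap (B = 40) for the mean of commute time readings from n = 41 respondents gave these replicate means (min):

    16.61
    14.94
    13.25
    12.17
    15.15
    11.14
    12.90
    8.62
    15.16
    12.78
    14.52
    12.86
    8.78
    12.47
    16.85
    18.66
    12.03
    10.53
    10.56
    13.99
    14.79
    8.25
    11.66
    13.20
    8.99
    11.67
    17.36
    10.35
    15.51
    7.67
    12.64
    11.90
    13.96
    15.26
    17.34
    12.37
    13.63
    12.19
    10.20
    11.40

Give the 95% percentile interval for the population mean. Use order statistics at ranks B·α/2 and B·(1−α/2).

(7.67, 17.36)

Sorted replicates: 7.67, 8.25, 8.62, 8.78, 8.99, 10.20, 10.35, 10.53, 10.56, 11.14, 11.40, 11.66, 11.67, 11.90, 12.03, 12.17, 12.19, 12.37, 12.47, 12.64, 12.78, 12.86, 12.90, 13.20, 13.25, 13.63, 13.96, 13.99, 14.52, 14.79, 14.94, 15.15, 15.16, 15.26, 15.51, 16.61, 16.85, 17.34, 17.36, 18.66
α = 0.05; lower rank = 40 × 0.025 = 1; upper rank = 40 × 0.975 = 39.
The 1st smallest replicate is 7.67; the 39th is 17.36.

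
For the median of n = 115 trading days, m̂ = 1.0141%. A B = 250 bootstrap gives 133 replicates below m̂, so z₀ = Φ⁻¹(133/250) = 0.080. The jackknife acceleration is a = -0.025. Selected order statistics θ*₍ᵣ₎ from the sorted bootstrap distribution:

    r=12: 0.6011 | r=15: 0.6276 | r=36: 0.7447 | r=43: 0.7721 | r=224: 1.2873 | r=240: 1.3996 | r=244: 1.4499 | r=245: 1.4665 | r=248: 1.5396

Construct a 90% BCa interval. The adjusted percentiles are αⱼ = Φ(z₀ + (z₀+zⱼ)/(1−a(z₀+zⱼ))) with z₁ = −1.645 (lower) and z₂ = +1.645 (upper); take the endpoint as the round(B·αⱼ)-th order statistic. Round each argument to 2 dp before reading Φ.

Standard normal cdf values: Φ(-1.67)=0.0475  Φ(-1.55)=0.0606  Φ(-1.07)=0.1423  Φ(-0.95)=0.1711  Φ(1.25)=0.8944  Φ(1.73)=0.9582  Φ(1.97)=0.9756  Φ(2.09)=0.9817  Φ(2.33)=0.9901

(0.6276, 1.3996)

Lower: z₀ + z₁ = 0.080 + (-1.645) = -1.565; 1 − a(z₀+z₁) = 1 − (-0.025)(-1.565) = 0.9609; argument = 0.080 + (-1.565)/0.9609 = -1.5487 → -1.55.
α₁ = Φ(-1.55) = 0.0606; rank = round(250 × 0.0606) = 15; θ*₍15₎ = 0.6276.
Upper: z₀ + z₂ = 1.725; 1 − a(z₀+z₂) = 1.0431; argument = 1.7337 → 1.73; α₂ = 0.9582; rank = 240; θ*₍240₎ = 1.3996.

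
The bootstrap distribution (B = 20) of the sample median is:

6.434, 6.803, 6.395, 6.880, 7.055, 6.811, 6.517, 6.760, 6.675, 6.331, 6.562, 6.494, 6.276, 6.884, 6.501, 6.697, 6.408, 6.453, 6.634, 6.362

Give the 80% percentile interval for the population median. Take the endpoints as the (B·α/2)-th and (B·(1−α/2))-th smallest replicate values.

Sorted replicates: 6.276, 6.331, 6.362, 6.395, 6.408, 6.434, 6.453, 6.494, 6.501, 6.517, 6.562, 6.634, 6.675, 6.697, 6.760, 6.803, 6.811, 6.880, 6.884, 7.055
α = 0.20; lower rank = 20 × 0.100 = 2; upper rank = 20 × 0.900 = 18.
The 2nd smallest replicate is 6.331; the 18th is 6.880.

(6.331, 6.880)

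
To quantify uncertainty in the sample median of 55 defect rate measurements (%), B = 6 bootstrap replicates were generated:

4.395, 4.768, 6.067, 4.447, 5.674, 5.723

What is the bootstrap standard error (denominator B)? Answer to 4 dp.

Bootstrap SE is the standard deviation of the 6 replicate medians.
Mean of replicates: (4.395 + 4.768 + 6.067 + 4.447 + 5.674 + 5.723) / 6 = 31.07400 / 6 = 5.17900
Sum of squared deviations: (−0.78400)² + (−0.41100)² + (+0.88800)² + (−0.73200)² + (+0.49500)² + (+0.54400)² = 2.64891
Variance = 2.64891 / 6 = 0.44148
SE* = √0.44148

SE* = 0.6644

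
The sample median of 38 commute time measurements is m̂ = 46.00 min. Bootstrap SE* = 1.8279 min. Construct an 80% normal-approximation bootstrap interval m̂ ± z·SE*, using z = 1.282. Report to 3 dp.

(43.657, 48.343)

Margin = 1.282 × 1.8279 = 2.3434
Interval: 46.00 ± 2.3434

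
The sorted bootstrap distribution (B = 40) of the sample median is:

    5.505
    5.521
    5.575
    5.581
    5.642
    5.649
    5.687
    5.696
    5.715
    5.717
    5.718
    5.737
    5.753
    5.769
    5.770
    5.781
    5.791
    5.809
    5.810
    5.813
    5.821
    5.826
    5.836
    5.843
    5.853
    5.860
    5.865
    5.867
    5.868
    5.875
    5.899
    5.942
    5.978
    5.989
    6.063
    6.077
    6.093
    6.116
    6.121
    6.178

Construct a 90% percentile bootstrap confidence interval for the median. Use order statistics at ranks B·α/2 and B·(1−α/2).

(5.521, 6.116)

α = 0.10; lower rank = 40 × 0.050 = 2; upper rank = 40 × 0.950 = 38.
The 2nd smallest replicate is 5.521; the 38th is 6.116.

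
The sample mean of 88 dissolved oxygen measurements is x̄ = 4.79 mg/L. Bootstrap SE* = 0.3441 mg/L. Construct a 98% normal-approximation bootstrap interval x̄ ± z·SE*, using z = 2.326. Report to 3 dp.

(3.990, 5.590)

Margin = 2.326 × 0.3441 = 0.8004
Interval: 4.79 ± 0.8004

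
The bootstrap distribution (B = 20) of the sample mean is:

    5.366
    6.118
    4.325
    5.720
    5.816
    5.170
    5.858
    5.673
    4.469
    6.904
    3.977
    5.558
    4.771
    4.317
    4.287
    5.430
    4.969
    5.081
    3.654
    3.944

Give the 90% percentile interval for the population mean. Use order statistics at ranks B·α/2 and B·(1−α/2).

Sorted replicates: 3.654, 3.944, 3.977, 4.287, 4.317, 4.325, 4.469, 4.771, 4.969, 5.081, 5.170, 5.366, 5.430, 5.558, 5.673, 5.720, 5.816, 5.858, 6.118, 6.904
α = 0.10; lower rank = 20 × 0.050 = 1; upper rank = 20 × 0.950 = 19.
The 1st smallest replicate is 3.654; the 19th is 6.118.

(3.654, 6.118)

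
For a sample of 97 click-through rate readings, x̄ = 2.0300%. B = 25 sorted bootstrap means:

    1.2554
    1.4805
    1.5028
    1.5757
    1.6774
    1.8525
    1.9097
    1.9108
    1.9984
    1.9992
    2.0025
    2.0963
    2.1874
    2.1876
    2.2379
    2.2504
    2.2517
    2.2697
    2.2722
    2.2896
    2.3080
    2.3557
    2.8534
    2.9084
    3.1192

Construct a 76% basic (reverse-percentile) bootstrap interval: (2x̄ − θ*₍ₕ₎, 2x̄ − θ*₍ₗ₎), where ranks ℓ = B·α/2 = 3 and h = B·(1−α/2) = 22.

(1.7043, 2.5572)

Percentile endpoints at ranks 3 and 22: θ*₍3₎ = 1.5028, θ*₍22₎ = 2.3557.
Basic interval reflects these around x̄:
  lower = 2 × 2.0300 − 2.3557 = 1.7043
  upper = 2 × 2.0300 − 1.5028 = 2.5572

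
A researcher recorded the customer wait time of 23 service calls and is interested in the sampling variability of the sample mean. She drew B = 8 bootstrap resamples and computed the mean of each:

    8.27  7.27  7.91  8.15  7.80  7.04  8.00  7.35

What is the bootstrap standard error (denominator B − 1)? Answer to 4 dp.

Bootstrap SE is the standard deviation of the 8 replicate means.
Mean of replicates: (8.27 + 7.27 + 7.91 + 8.15 + 7.80 + 7.04 + 8.00 + 7.35) / 8 = 61.79000 / 8 = 7.72375
Sum of squared deviations: (+0.54625)² + (−0.45375)² + (+0.18625)² + (+0.42625)² + (+0.07625)² + (−0.68375)² + (+0.27625)² + (−0.37375)² = 1.40999
Variance = 1.40999 / 7 = 0.20143
SE* = √0.20143

SE* = 0.4488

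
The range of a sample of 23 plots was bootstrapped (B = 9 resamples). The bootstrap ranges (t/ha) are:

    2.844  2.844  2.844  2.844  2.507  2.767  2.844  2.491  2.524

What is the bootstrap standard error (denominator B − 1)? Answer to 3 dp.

SE* = 0.164

Bootstrap SE is the standard deviation of the 9 replicate ranges.
Mean of replicates: (2.844 + 2.844 + 2.844 + 2.844 + 2.507 + 2.767 + 2.844 + 2.491 + 2.524) / 9 = 24.5090 / 9 = 2.7232
Sum of squared deviations: (+0.1208)² + (+0.1208)² + (+0.1208)² + (+0.1208)² + (−0.2162)² + (+0.0438)² + (+0.1208)² + (−0.2322)² + (−0.1992)² = 0.2152
Variance = 0.2152 / 8 = 0.0269
SE* = √0.0269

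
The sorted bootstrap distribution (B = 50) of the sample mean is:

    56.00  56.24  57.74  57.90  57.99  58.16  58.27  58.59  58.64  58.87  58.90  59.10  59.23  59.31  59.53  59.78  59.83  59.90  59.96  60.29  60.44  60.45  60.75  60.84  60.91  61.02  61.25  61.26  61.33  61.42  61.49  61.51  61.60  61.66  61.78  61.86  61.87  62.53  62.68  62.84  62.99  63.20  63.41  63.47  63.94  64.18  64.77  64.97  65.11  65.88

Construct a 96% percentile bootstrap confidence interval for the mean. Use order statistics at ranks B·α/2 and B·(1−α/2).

α = 0.04; lower rank = 50 × 0.020 = 1; upper rank = 50 × 0.980 = 49.
The 1st smallest replicate is 56.00; the 49th is 65.11.

(56.00, 65.11)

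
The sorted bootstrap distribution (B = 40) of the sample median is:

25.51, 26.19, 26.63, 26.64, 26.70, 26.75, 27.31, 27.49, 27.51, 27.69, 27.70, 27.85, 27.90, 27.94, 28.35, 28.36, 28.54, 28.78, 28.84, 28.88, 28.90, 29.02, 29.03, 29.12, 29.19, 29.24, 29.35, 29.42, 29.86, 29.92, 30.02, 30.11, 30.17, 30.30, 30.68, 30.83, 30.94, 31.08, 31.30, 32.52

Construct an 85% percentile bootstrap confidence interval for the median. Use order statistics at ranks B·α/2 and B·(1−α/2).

(26.63, 30.94)

α = 0.15; lower rank = 40 × 0.075 = 3; upper rank = 40 × 0.925 = 37.
The 3rd smallest replicate is 26.63; the 37th is 30.94.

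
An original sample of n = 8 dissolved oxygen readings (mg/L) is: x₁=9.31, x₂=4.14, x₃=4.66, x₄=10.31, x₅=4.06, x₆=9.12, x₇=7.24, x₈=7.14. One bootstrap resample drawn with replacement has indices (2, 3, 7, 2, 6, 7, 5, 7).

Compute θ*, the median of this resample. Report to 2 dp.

Resample values: 4.14, 4.66, 7.24, 4.14, 9.12, 7.24, 4.06, 7.24.
Sorted: 4.06, 4.14, 4.14, 4.66, 7.24, 7.24, 7.24, 9.12
Median = average of the two middle values = 5.95

θ* = 5.95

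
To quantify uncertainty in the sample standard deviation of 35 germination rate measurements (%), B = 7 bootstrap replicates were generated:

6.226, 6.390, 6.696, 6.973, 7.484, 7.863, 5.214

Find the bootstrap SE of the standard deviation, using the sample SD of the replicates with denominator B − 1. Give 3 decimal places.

Bootstrap SE is the standard deviation of the 7 replicate standard deviations.
Mean of replicates: (6.226 + 6.390 + 6.696 + 6.973 + 7.484 + 7.863 + 5.214) / 7 = 46.8460 / 7 = 6.6923
Sum of squared deviations: (−0.4663)² + (−0.3023)² + (+0.0037)² + (+0.2807)² + (+0.7917)² + (+1.1707)² + (−1.4783)² = 4.5703
Variance = 4.5703 / 6 = 0.7617
SE* = √0.7617

SE* = 0.873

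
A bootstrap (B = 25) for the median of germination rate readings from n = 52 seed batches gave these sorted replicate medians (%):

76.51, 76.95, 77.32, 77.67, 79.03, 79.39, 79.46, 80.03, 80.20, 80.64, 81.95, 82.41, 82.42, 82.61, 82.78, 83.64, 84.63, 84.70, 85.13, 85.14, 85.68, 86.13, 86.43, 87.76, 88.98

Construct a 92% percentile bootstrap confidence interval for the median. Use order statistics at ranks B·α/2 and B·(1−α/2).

(76.51, 87.76)

α = 0.08; lower rank = 25 × 0.040 = 1; upper rank = 25 × 0.960 = 24.
The 1st smallest replicate is 76.51; the 24th is 87.76.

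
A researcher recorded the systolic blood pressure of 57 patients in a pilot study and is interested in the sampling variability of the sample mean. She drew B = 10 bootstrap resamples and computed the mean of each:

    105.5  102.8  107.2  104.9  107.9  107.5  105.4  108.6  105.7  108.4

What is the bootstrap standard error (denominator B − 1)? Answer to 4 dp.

Bootstrap SE is the standard deviation of the 10 replicate means.
Mean of replicates: (105.5 + 102.8 + 107.2 + 104.9 + 107.9 + 107.5 + 105.4 + 108.6 + 105.7 + 108.4) / 10 = 1063.90000 / 10 = 106.39000
Sum of squared deviations: (−0.89000)² + (−3.59000)² + (+0.81000)² + (−1.49000)² + (+1.51000)² + (+1.11000)² + (−0.99000)² + (+2.21000)² + (−0.69000)² + (+2.01000)² = 30.44900
Variance = 30.44900 / 9 = 3.38322
SE* = √3.38322

SE* = 1.8394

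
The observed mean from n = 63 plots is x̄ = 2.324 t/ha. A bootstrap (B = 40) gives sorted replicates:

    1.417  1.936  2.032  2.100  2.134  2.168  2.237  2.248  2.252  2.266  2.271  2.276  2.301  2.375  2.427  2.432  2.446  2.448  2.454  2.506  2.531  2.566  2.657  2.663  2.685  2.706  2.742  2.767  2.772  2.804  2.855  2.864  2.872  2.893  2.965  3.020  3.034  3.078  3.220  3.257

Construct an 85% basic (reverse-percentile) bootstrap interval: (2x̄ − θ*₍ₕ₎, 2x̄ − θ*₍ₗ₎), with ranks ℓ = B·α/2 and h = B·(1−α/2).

(1.614, 2.616)

Percentile endpoints at ranks 3 and 37: θ*₍3₎ = 2.032, θ*₍37₎ = 3.034.
Basic interval reflects these around x̄:
  lower = 2 × 2.324 − 3.034 = 1.614
  upper = 2 × 2.324 − 2.032 = 2.616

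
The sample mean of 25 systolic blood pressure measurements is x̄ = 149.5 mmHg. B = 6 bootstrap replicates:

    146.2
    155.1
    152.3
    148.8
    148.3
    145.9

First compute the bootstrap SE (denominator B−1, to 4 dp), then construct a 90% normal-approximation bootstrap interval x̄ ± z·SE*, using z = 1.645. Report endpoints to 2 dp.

(143.57, 155.43)

Mean of replicates = 149.4333; sum of squared deviations = 64.9533; SE* = √(64.9533/5) = 3.6043
Margin = 1.645 × 3.6043 = 5.929
Interval: 149.5 ± 5.929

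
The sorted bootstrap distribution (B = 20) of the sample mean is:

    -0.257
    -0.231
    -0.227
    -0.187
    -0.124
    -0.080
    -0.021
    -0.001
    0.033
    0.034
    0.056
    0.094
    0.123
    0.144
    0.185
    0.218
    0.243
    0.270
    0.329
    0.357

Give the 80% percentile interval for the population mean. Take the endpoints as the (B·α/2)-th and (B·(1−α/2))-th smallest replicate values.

α = 0.20; lower rank = 20 × 0.100 = 2; upper rank = 20 × 0.900 = 18.
The 2nd smallest replicate is -0.231; the 18th is 0.270.

(-0.231, 0.270)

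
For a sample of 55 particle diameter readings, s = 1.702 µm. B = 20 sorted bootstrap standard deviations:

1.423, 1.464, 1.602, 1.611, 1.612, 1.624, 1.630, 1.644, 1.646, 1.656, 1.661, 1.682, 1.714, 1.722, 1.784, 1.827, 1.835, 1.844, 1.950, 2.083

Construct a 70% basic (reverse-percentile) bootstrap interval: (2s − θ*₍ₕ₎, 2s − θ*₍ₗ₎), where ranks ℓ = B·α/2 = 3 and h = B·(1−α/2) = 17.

Percentile endpoints at ranks 3 and 17: θ*₍3₎ = 1.602, θ*₍17₎ = 1.835.
Basic interval reflects these around s:
  lower = 2 × 1.702 − 1.835 = 1.569
  upper = 2 × 1.702 − 1.602 = 1.802

(1.569, 1.802)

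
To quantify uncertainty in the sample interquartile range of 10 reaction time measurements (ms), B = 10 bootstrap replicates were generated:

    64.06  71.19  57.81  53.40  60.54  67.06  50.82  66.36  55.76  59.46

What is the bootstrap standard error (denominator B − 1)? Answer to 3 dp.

Bootstrap SE is the standard deviation of the 10 replicate interquartile ranges.
Mean of replicates: (64.06 + 71.19 + 57.81 + 53.40 + 60.54 + 67.06 + 50.82 + 66.36 + 55.76 + 59.46) / 10 = 606.4600 / 10 = 60.6460
Sum of squared deviations: (+3.4140)² + (+10.5440)² + (−2.8360)² + (−7.2460)² + (−0.1060)² + (+6.4140)² + (−9.8260)² + (+5.7140)² + (−4.8860)² + (−1.1860)² = 379.0090
Variance = 379.0090 / 9 = 42.1121
SE* = √42.1121

SE* = 6.489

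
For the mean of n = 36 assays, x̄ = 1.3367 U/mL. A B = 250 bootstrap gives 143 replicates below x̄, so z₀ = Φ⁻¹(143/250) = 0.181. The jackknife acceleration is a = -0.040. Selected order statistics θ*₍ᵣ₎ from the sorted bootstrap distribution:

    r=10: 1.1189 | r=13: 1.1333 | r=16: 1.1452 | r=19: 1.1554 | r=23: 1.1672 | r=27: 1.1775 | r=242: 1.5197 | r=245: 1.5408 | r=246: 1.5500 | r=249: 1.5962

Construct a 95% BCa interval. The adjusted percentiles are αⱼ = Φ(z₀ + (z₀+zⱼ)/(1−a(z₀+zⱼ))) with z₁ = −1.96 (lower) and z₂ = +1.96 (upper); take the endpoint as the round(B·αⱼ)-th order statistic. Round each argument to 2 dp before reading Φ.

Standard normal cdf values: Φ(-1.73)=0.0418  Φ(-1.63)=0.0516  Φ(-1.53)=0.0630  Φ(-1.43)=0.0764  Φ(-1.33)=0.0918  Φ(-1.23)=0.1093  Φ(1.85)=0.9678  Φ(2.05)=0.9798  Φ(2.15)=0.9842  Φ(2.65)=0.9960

(1.1189, 1.5500)

Lower: z₀ + z₁ = 0.181 + (-1.960) = -1.779; 1 − a(z₀+z₁) = 1 − (-0.040)(-1.779) = 0.9288; argument = 0.181 + (-1.779)/0.9288 = -1.7343 → -1.73.
α₁ = Φ(-1.73) = 0.0418; rank = round(250 × 0.0418) = 10; θ*₍10₎ = 1.1189.
Upper: z₀ + z₂ = 2.141; 1 − a(z₀+z₂) = 1.0856; argument = 2.1531 → 2.15; α₂ = 0.9842; rank = 246; θ*₍246₎ = 1.5500.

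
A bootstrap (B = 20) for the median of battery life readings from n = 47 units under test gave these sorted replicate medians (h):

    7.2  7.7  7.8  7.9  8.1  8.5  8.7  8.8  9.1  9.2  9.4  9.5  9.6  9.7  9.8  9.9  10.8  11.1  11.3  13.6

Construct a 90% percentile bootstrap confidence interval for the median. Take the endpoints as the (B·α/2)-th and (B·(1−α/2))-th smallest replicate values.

α = 0.10; lower rank = 20 × 0.050 = 1; upper rank = 20 × 0.950 = 19.
The 1st smallest replicate is 7.2; the 19th is 11.3.

(7.2, 11.3)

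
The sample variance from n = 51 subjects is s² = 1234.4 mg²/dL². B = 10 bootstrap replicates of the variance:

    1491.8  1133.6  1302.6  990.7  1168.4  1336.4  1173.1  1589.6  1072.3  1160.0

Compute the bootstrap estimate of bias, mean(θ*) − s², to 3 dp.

bias = +7.450

mean(θ*) = (1491.8 + 1133.6 + 1302.6 + 990.7 + 1168.4 + 1336.4 + 1173.1 + 1589.6 + 1072.3 + 1160.0) / 10 = 1241.8500
bias = 1241.8500 − 1234.4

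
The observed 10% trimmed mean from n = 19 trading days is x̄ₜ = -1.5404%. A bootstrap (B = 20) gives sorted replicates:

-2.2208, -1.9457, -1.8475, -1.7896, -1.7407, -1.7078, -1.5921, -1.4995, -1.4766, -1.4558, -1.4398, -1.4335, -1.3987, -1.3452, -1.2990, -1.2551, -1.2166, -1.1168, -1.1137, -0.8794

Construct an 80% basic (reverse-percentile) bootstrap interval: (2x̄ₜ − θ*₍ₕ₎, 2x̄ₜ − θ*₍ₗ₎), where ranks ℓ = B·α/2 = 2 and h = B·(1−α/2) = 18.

Percentile endpoints at ranks 2 and 18: θ*₍2₎ = -1.9457, θ*₍18₎ = -1.1168.
Basic interval reflects these around x̄ₜ:
  lower = 2 × -1.5404 − -1.1168 = -1.9640
  upper = 2 × -1.5404 − -1.9457 = -1.1351

(-1.9640, -1.1351)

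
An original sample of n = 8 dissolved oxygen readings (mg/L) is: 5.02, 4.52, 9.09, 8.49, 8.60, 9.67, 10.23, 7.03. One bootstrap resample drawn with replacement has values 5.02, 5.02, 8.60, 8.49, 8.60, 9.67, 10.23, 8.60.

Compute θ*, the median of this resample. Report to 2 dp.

Sorted: 5.02, 5.02, 8.49, 8.60, 8.60, 8.60, 9.67, 10.23
Median = average of the two middle values = 8.60

θ* = 8.60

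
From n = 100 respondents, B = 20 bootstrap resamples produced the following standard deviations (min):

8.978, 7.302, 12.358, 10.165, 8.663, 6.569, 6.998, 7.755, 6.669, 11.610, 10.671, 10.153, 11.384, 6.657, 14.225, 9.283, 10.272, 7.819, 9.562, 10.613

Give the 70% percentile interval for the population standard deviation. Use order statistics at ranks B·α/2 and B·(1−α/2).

(6.669, 11.384)

Sorted replicates: 6.569, 6.657, 6.669, 6.998, 7.302, 7.755, 7.819, 8.663, 8.978, 9.283, 9.562, 10.153, 10.165, 10.272, 10.613, 10.671, 11.384, 11.610, 12.358, 14.225
α = 0.30; lower rank = 20 × 0.150 = 3; upper rank = 20 × 0.850 = 17.
The 3rd smallest replicate is 6.669; the 17th is 11.384.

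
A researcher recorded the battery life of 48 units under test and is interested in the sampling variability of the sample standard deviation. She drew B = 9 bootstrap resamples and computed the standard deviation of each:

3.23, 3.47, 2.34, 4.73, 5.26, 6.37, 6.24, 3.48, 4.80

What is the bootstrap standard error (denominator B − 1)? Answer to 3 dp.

Bootstrap SE is the standard deviation of the 9 replicate standard deviations.
Mean of replicates: (3.23 + 3.47 + 2.34 + 4.73 + 5.26 + 6.37 + 6.24 + 3.48 + 4.80) / 9 = 39.9200 / 9 = 4.4356
Sum of squared deviations: (−1.2056)² + (−0.9656)² + (−2.0956)² + (+0.2944)² + (+0.8244)² + (+1.9344)² + (+1.8044)² + (−0.9556)² + (+0.3644)² = 15.5874
Variance = 15.5874 / 8 = 1.9484
SE* = √1.9484

SE* = 1.396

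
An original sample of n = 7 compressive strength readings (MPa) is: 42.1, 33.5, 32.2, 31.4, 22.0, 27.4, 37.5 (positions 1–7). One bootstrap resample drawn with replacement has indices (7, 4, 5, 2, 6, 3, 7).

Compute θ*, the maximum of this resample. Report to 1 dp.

θ* = 37.5

Resample values: 37.5, 31.4, 22.0, 33.5, 27.4, 32.2, 37.5.
Maximum = 37.5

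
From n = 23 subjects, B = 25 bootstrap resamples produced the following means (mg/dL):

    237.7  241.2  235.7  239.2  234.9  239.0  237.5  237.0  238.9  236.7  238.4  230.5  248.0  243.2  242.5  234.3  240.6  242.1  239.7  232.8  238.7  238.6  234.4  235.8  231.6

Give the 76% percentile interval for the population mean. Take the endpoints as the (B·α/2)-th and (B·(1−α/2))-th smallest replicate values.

(232.8, 242.1)

Sorted replicates: 230.5, 231.6, 232.8, 234.3, 234.4, 234.9, 235.7, 235.8, 236.7, 237.0, 237.5, 237.7, 238.4, 238.6, 238.7, 238.9, 239.0, 239.2, 239.7, 240.6, 241.2, 242.1, 242.5, 243.2, 248.0
α = 0.24; lower rank = 25 × 0.120 = 3; upper rank = 25 × 0.880 = 22.
The 3rd smallest replicate is 232.8; the 22nd is 242.1.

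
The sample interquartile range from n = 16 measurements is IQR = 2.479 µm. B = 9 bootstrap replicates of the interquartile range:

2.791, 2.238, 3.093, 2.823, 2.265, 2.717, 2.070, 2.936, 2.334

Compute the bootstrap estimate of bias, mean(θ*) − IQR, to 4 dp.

bias = +0.1062

mean(θ*) = (2.791 + 2.238 + 3.093 + 2.823 + 2.265 + 2.717 + 2.070 + 2.936 + 2.334) / 9 = 2.58522
bias = 2.58522 − 2.479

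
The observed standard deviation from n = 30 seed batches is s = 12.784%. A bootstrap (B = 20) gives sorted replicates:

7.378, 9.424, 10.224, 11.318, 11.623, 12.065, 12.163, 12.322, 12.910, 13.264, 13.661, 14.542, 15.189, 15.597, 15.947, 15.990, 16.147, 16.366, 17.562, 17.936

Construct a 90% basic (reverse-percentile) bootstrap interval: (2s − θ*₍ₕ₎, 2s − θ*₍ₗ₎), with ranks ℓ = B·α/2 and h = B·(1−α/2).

(8.006, 18.190)

Percentile endpoints at ranks 1 and 19: θ*₍1₎ = 7.378, θ*₍19₎ = 17.562.
Basic interval reflects these around s:
  lower = 2 × 12.784 − 17.562 = 8.006
  upper = 2 × 12.784 − 7.378 = 18.190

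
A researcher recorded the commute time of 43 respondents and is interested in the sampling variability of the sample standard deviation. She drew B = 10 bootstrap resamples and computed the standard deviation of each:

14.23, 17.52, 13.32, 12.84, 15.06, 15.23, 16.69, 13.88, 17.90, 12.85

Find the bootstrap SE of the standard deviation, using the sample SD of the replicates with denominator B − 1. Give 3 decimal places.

SE* = 1.874

Bootstrap SE is the standard deviation of the 10 replicate standard deviations.
Mean of replicates: (14.23 + 17.52 + 13.32 + 12.84 + 15.06 + 15.23 + 16.69 + 13.88 + 17.90 + 12.85) / 10 = 149.5200 / 10 = 14.9520
Sum of squared deviations: (−0.7220)² + (+2.5680)² + (−1.6320)² + (−2.1120)² + (+0.1080)² + (+0.2780)² + (+1.7380)² + (−1.0720)² + (+2.9480)² + (−2.1020)² = 31.6078
Variance = 31.6078 / 9 = 3.5120
SE* = √3.5120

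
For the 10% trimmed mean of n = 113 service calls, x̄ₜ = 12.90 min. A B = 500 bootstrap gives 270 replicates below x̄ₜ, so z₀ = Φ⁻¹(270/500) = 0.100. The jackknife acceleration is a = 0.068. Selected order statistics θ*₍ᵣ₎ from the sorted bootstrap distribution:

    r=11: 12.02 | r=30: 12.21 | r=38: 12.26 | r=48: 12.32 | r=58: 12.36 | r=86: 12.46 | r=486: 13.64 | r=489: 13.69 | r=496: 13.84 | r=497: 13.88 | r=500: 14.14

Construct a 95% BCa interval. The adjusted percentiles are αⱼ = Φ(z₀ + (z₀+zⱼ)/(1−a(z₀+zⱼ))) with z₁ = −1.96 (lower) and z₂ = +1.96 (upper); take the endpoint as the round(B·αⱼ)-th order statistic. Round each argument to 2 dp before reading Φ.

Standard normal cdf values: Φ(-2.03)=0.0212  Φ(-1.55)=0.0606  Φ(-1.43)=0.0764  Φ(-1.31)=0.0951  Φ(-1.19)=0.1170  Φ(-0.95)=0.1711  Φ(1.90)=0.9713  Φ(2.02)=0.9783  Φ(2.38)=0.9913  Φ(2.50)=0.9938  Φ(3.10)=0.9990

Lower: z₀ + z₁ = 0.100 + (-1.960) = -1.860; 1 − a(z₀+z₁) = 1 − (0.068)(-1.860) = 1.1265; argument = 0.100 + (-1.860)/1.1265 = -1.5512 → -1.55.
α₁ = Φ(-1.55) = 0.0606; rank = round(500 × 0.0606) = 30; θ*₍30₎ = 12.21.
Upper: z₀ + z₂ = 2.060; 1 − a(z₀+z₂) = 0.8599; argument = 2.4956 → 2.50; α₂ = 0.9938; rank = 497; θ*₍497₎ = 13.88.

(12.21, 13.88)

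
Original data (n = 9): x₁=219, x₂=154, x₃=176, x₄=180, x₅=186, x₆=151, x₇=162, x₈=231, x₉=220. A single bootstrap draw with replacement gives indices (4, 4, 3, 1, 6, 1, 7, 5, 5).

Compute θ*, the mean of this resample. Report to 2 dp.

θ* = 184.33

Resample values: 180, 180, 176, 219, 151, 219, 162, 186, 186.
Mean = (180 + 180 + 176 + 219 + 151 + 219 + 162 + 186 + 186) / 9 = 1659.0 / 9 = 184.33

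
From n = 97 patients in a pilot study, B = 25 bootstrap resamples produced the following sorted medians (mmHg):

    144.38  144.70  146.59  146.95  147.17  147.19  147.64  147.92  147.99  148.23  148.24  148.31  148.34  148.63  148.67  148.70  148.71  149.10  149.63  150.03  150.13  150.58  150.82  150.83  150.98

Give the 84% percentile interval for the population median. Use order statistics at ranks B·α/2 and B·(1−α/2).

(144.70, 150.82)

α = 0.16; lower rank = 25 × 0.080 = 2; upper rank = 25 × 0.920 = 23.
The 2nd smallest replicate is 144.70; the 23rd is 150.82.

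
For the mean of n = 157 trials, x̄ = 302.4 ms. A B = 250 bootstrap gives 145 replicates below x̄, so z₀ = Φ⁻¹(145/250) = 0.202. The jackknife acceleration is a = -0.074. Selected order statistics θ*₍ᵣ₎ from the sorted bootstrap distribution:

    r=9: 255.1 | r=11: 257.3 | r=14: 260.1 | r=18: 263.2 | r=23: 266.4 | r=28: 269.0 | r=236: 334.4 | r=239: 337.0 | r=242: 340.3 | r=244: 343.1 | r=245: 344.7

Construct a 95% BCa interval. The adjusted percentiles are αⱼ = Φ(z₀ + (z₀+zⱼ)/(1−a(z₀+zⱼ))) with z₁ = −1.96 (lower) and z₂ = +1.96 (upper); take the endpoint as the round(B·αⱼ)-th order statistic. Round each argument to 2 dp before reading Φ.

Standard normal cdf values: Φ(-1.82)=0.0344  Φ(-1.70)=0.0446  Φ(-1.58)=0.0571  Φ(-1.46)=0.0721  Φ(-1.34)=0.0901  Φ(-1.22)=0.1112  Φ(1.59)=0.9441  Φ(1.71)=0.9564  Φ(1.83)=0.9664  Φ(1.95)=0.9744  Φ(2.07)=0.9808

(255.1, 344.7)

Lower: z₀ + z₁ = 0.202 + (-1.960) = -1.758; 1 − a(z₀+z₁) = 1 − (-0.074)(-1.758) = 0.8699; argument = 0.202 + (-1.758)/0.8699 = -1.8189 → -1.82.
α₁ = Φ(-1.82) = 0.0344; rank = round(250 × 0.0344) = 9; θ*₍9₎ = 255.1.
Upper: z₀ + z₂ = 2.162; 1 − a(z₀+z₂) = 1.1600; argument = 2.0658 → 2.07; α₂ = 0.9808; rank = 245; θ*₍245₎ = 344.7.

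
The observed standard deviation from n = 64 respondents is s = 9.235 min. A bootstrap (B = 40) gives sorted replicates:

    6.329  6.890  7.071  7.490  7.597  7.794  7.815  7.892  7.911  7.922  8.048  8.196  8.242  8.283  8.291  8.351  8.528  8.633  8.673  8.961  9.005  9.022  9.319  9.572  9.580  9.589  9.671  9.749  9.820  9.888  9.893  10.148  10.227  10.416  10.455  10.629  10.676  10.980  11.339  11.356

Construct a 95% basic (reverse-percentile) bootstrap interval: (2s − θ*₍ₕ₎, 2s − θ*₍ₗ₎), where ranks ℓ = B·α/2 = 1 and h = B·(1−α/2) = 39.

(7.131, 12.141)

Percentile endpoints at ranks 1 and 39: θ*₍1₎ = 6.329, θ*₍39₎ = 11.339.
Basic interval reflects these around s:
  lower = 2 × 9.235 − 11.339 = 7.131
  upper = 2 × 9.235 − 6.329 = 12.141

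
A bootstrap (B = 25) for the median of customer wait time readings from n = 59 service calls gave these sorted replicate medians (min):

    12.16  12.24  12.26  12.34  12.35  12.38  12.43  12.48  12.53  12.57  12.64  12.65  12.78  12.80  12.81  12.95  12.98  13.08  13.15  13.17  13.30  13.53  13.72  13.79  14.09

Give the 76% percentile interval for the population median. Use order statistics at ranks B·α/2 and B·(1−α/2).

α = 0.24; lower rank = 25 × 0.120 = 3; upper rank = 25 × 0.880 = 22.
The 3rd smallest replicate is 12.26; the 22nd is 13.53.

(12.26, 13.53)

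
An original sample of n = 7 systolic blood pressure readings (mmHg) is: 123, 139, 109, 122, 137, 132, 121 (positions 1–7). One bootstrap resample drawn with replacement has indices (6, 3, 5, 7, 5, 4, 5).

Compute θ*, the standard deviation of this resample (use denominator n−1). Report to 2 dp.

Resample values: 132, 109, 137, 121, 137, 122, 137.
Mean = 127.8571; sum of squared deviations = 704.8571
s² = 704.8571 / 6 = 117.4762
s = √117.4762 = 10.84

θ* = 10.84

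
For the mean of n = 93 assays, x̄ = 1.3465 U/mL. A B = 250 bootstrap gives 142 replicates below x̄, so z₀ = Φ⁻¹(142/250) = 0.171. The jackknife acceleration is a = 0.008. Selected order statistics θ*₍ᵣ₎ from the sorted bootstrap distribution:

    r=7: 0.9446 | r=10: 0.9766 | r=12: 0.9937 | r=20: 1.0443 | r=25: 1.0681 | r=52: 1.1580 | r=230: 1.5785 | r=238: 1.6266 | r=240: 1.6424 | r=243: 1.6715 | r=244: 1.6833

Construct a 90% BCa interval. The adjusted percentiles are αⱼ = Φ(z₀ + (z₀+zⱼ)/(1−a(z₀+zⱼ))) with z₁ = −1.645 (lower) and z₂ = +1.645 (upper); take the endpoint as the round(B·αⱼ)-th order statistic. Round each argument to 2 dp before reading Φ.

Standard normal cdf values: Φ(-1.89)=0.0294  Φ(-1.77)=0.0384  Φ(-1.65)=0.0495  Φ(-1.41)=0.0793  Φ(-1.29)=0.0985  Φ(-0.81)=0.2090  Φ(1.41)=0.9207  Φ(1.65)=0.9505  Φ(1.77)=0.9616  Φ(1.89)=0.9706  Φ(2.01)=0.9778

(1.0681, 1.6833)

Lower: z₀ + z₁ = 0.171 + (-1.645) = -1.474; 1 − a(z₀+z₁) = 1 − (0.008)(-1.474) = 1.0118; argument = 0.171 + (-1.474)/1.0118 = -1.2858 → -1.29.
α₁ = Φ(-1.29) = 0.0985; rank = round(250 × 0.0985) = 25; θ*₍25₎ = 1.0681.
Upper: z₀ + z₂ = 1.816; 1 − a(z₀+z₂) = 0.9855; argument = 2.0138 → 2.01; α₂ = 0.9778; rank = 244; θ*₍244₎ = 1.6833.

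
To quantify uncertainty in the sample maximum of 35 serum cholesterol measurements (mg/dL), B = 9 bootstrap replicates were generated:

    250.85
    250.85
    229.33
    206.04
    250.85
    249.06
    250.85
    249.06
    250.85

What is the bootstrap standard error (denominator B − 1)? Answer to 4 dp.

Bootstrap SE is the standard deviation of the 9 replicate maximums.
Mean of replicates: (250.85 + 250.85 + 229.33 + 206.04 + 250.85 + 249.06 + 250.85 + 249.06 + 250.85) / 9 = 2187.74000 / 9 = 243.08222
Sum of squared deviations: (+7.76778)² + (+7.76778)² + (−13.75222)² + (−37.04222)² + (+7.76778)² + (+5.97778)² + (+7.76778)² + (+5.97778)² + (+7.76778)² = 1934.40936
Variance = 1934.40936 / 8 = 241.80117
SE* = √241.80117

SE* = 15.5500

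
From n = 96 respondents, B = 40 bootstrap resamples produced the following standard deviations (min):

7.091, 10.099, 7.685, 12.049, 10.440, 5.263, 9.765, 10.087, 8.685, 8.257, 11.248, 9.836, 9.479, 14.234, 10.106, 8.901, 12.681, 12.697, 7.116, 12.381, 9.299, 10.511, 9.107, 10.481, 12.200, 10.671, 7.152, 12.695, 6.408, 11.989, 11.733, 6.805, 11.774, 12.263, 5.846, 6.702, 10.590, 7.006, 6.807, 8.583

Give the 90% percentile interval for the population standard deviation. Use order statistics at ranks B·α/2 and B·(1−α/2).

(5.846, 12.695)

Sorted replicates: 5.263, 5.846, 6.408, 6.702, 6.805, 6.807, 7.006, 7.091, 7.116, 7.152, 7.685, 8.257, 8.583, 8.685, 8.901, 9.107, 9.299, 9.479, 9.765, 9.836, 10.087, 10.099, 10.106, 10.440, 10.481, 10.511, 10.590, 10.671, 11.248, 11.733, 11.774, 11.989, 12.049, 12.200, 12.263, 12.381, 12.681, 12.695, 12.697, 14.234
α = 0.10; lower rank = 40 × 0.050 = 2; upper rank = 40 × 0.950 = 38.
The 2nd smallest replicate is 5.846; the 38th is 12.695.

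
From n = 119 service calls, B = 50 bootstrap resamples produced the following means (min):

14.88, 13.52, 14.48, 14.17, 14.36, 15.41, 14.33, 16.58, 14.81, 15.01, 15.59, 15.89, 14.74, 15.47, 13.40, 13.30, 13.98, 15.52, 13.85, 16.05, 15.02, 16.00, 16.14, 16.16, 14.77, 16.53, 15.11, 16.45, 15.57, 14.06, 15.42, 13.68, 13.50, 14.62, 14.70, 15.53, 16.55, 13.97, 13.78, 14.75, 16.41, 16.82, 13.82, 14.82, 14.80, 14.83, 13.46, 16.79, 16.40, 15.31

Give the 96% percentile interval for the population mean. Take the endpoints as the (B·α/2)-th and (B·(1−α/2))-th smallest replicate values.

(13.30, 16.79)

Sorted replicates: 13.30, 13.40, 13.46, 13.50, 13.52, 13.68, 13.78, 13.82, 13.85, 13.97, 13.98, 14.06, 14.17, 14.33, 14.36, 14.48, 14.62, 14.70, 14.74, 14.75, 14.77, 14.80, 14.81, 14.82, 14.83, 14.88, 15.01, 15.02, 15.11, 15.31, 15.41, 15.42, 15.47, 15.52, 15.53, 15.57, 15.59, 15.89, 16.00, 16.05, 16.14, 16.16, 16.40, 16.41, 16.45, 16.53, 16.55, 16.58, 16.79, 16.82
α = 0.04; lower rank = 50 × 0.020 = 1; upper rank = 50 × 0.980 = 49.
The 1st smallest replicate is 13.30; the 49th is 16.79.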